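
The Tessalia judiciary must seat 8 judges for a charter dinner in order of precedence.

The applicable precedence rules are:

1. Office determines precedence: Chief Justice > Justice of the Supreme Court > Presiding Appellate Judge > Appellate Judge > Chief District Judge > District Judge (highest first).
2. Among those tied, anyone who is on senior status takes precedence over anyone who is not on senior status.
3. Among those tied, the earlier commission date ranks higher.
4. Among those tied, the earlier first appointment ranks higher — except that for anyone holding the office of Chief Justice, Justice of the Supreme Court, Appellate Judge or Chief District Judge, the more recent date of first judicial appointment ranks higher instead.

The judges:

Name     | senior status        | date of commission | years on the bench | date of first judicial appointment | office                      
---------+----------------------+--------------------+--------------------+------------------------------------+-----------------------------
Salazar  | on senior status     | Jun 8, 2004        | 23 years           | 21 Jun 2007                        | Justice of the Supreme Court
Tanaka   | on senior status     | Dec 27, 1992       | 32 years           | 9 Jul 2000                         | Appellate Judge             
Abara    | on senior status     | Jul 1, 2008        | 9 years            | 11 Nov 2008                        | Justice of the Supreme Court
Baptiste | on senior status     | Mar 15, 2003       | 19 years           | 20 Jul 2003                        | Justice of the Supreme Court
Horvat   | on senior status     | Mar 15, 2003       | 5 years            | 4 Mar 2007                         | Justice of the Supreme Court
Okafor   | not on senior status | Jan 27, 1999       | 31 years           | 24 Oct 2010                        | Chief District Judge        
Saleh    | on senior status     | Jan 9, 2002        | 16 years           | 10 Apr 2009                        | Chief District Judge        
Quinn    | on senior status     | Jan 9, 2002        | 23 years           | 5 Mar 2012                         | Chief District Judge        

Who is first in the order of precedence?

By office: Horvat, Baptiste, Salazar and Abara (Justice of the Supreme Court); then Tanaka (Appellate Judge); then Quinn, Saleh and Okafor (Chief District Judge).
Horvat, Baptiste, Salazar and Abara are each on senior status, so the next rule applies.
Among Horvat, Baptiste, Salazar and Abara, by date of commission (earlier first): Horvat and Baptiste (Mar 15, 2003) before Salazar (Jun 8, 2004) before Abara (Jul 1, 2008).
Among Horvat and Baptiste, by date of first judicial appointment (later first) (reversed rule for this group): Horvat (4 Mar 2007) before Baptiste (20 Jul 2003).
Among Quinn, Saleh and Okafor, on senior status before not on senior status: Quinn and Saleh (on senior status) before Okafor (not on senior status).
Quinn and Saleh both have date of commission Jan 9, 2002, so the next rule applies.
Among Quinn and Saleh, by date of first judicial appointment (later first) (reversed rule for this group): Quinn (5 Mar 2012) before Saleh (10 Apr 2009).
Order: Horvat, Baptiste, Salazar, Abara, Tanaka, Quinn, Saleh, Okafor.

Horvat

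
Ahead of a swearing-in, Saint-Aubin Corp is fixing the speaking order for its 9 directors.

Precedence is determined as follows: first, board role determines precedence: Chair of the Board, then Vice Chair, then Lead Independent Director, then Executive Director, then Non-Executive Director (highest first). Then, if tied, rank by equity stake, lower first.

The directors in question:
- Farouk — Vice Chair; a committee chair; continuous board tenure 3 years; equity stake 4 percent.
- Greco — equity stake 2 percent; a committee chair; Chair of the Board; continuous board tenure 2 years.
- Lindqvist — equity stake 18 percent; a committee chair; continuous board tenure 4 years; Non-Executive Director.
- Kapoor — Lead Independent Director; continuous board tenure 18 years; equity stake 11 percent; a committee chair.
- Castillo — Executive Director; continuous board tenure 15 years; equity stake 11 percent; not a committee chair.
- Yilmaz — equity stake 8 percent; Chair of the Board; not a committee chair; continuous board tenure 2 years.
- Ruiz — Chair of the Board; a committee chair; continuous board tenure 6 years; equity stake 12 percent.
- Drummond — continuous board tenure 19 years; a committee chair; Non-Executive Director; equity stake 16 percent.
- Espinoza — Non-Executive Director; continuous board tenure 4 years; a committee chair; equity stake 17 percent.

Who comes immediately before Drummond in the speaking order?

By board role: Greco, Yilmaz and Ruiz (Chair of the Board); then Farouk (Vice Chair); then Kapoor (Lead Independent Director); then Castillo (Executive Director); then Drummond, Espinoza and Lindqvist (Non-Executive Director).
Among Greco, Yilmaz and Ruiz, by equity stake (lower first): Greco (2 percent) before Yilmaz (8 percent) before Ruiz (12 percent).
Among Drummond, Espinoza and Lindqvist, by equity stake (lower first): Drummond (16 percent) before Espinoza (17 percent) before Lindqvist (18 percent).
Order: Greco, Yilmaz, Ruiz, Farouk, Kapoor, Castillo, Drummond, Espinoza, Lindqvist.

Castillo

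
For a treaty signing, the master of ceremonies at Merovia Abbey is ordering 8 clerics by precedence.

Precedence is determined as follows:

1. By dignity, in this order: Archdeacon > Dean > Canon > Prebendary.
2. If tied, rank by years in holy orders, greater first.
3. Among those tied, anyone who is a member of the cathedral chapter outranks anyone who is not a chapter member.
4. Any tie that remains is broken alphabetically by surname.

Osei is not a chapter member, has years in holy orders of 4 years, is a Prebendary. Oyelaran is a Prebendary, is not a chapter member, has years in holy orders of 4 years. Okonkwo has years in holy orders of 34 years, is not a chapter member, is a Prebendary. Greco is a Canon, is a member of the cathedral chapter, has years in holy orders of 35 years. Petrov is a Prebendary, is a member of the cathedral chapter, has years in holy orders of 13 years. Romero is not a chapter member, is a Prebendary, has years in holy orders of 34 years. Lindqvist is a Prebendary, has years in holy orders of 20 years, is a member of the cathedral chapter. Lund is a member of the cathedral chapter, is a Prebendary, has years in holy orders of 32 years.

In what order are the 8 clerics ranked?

Greco, Okonkwo, Romero, Lund, Lindqvist, Petrov, Osei, Oyelaran

By dignity: Greco (Canon); then Okonkwo, Romero, Lund, Lindqvist, Petrov, Osei and Oyelaran (Prebendary).
Among Okonkwo, Romero, Lund, Lindqvist, Petrov, Osei and Oyelaran, by years in holy orders (higher first): Okonkwo and Romero (34 years) before Lund (32 years) before Lindqvist (20 years) before Petrov (13 years) before Osei and Oyelaran (4 years).
Okonkwo and Romero are each not a chapter member, so the next rule applies.
Among Okonkwo and Romero, alphabetically by surname: Okonkwo before Romero.
Osei and Oyelaran are each not a chapter member, so the next rule applies.
Among Osei and Oyelaran, alphabetically by surname: Osei before Oyelaran.
Full order: Greco, Okonkwo, Romero, Lund, Lindqvist, Petrov, Osei, Oyelaran.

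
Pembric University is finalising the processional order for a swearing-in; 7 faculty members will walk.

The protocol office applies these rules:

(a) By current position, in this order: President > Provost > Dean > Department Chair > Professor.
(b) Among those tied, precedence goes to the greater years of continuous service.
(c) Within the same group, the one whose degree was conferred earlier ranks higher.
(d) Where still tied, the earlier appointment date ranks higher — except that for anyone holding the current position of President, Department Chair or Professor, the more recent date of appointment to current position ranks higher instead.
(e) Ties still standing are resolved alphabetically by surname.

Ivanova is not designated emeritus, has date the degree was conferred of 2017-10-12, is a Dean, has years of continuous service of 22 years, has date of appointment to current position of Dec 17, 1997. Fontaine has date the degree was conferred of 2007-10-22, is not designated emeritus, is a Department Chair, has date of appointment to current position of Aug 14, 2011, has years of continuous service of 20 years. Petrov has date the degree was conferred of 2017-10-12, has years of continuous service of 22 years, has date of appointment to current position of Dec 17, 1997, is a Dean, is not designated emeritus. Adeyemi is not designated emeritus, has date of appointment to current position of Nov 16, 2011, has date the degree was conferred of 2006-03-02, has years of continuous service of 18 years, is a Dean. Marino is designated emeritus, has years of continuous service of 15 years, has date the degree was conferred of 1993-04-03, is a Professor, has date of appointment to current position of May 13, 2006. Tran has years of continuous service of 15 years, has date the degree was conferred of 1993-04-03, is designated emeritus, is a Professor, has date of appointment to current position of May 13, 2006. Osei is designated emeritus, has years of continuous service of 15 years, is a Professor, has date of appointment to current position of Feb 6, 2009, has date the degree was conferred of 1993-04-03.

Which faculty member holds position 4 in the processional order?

By current position: Ivanova, Petrov and Adeyemi (Dean); then Fontaine (Department Chair); then Osei, Marino and Tran (Professor).
Among Ivanova, Petrov and Adeyemi, by years of continuous service (higher first): Ivanova and Petrov (22 years) before Adeyemi (18 years).
Ivanova and Petrov both have date the degree was conferred 2017-10-12, so the next rule applies.
Ivanova and Petrov both have date of appointment to current position Dec 17, 1997, so the next rule applies.
Among Ivanova and Petrov, alphabetically by surname: Ivanova before Petrov.
Osei, Marino and Tran all have years of continuous service 15 years, so the next rule applies.
Osei, Marino and Tran all have date the degree was conferred 1993-04-03, so the next rule applies.
Among Osei, Marino and Tran, by date of appointment to current position (later first) (reversed rule for this group): Osei (Feb 6, 2009) before Marino and Tran (May 13, 2006).
Among Marino and Tran, alphabetically by surname: Marino before Tran.
Order: Ivanova, Petrov, Adeyemi, Fontaine, Osei, Marino, Tran.

Fontaine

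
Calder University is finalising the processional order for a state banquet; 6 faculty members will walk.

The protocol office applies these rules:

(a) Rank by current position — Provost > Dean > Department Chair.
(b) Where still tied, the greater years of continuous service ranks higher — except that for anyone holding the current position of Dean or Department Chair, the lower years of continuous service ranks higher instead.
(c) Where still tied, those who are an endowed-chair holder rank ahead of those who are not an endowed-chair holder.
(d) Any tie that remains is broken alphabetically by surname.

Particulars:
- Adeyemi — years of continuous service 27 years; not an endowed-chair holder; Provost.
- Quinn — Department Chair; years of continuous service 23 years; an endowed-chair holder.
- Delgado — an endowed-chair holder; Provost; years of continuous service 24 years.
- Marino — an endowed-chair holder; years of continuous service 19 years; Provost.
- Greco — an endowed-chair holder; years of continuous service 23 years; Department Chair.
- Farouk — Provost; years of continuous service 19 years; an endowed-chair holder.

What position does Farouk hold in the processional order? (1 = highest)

3

By current position: Adeyemi, Delgado, Farouk and Marino (Provost); then Greco and Quinn (Department Chair).
Among Adeyemi, Delgado, Farouk and Marino, by years of continuous service (higher first): Adeyemi (27 years) before Delgado (24 years) before Farouk and Marino (19 years).
Farouk and Marino are each an endowed-chair holder, so the next rule applies.
Among Farouk and Marino, alphabetically by surname: Farouk before Marino.
Greco and Quinn both have years of continuous service 23 years, so the next rule applies.
Greco and Quinn are each an endowed-chair holder, so the next rule applies.
Among Greco and Quinn, alphabetically by surname: Greco before Quinn.
Order: Adeyemi, Delgado, Farouk, Marino, Greco, Quinn. So position 3.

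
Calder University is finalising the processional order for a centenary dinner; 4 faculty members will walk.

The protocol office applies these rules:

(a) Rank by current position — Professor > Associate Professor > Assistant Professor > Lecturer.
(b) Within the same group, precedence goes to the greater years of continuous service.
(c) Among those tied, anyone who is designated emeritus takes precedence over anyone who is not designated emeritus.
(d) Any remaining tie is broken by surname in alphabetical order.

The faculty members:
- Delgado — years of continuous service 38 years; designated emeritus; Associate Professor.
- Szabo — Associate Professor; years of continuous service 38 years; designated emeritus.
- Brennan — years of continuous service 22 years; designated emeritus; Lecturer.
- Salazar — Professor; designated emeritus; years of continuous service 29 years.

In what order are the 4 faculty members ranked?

By current position: Salazar (Professor); then Delgado and Szabo (Associate Professor); then Brennan (Lecturer).
Delgado and Szabo both have years of continuous service 38 years, so the next rule applies.
Delgado and Szabo are each designated emeritus, so the next rule applies.
Among Delgado and Szabo, alphabetically by surname: Delgado before Szabo.
Full order: Salazar, Delgado, Szabo, Brennan.

Salazar, Delgado, Szabo, Brennan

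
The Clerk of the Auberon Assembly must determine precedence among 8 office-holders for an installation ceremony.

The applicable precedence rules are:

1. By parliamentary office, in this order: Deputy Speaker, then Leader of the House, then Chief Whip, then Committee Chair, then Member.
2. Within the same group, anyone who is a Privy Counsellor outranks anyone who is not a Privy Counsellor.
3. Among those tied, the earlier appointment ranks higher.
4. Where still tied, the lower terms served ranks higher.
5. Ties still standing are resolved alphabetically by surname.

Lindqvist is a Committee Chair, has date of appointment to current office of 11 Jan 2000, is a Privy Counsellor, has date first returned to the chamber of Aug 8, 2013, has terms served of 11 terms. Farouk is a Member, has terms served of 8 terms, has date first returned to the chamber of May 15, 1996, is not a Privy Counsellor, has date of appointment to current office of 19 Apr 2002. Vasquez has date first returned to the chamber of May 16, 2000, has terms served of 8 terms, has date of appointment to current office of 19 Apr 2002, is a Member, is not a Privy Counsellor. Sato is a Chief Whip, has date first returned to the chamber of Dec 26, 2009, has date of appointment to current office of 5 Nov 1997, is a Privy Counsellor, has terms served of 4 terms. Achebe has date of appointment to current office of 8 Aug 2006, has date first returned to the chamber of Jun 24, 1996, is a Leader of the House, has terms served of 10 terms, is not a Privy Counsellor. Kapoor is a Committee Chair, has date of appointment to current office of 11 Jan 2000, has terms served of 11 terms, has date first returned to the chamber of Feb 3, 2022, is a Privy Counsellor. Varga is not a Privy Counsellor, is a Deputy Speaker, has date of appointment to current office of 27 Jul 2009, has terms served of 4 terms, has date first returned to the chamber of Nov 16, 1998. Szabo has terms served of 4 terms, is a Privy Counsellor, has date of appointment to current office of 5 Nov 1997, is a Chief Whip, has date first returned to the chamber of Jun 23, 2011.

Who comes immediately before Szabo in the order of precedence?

Sato

By parliamentary office: Varga (Deputy Speaker); then Achebe (Leader of the House); then Sato and Szabo (Chief Whip); then Kapoor and Lindqvist (Committee Chair); then Farouk and Vasquez (Member).
Sato and Szabo are each a Privy Counsellor, so the next rule applies.
Sato and Szabo both have date of appointment to current office 5 Nov 1997, so the next rule applies.
Sato and Szabo both have terms served 4 terms, so the next rule applies.
Among Sato and Szabo, alphabetically by surname: Sato before Szabo.
Kapoor and Lindqvist are each a Privy Counsellor, so the next rule applies.
Kapoor and Lindqvist both have date of appointment to current office 11 Jan 2000, so the next rule applies.
Kapoor and Lindqvist both have terms served 11 terms, so the next rule applies.
Among Kapoor and Lindqvist, alphabetically by surname: Kapoor before Lindqvist.
Farouk and Vasquez are each not a Privy Counsellor, so the next rule applies.
Farouk and Vasquez both have date of appointment to current office 19 Apr 2002, so the next rule applies.
Farouk and Vasquez both have terms served 8 terms, so the next rule applies.
Among Farouk and Vasquez, alphabetically by surname: Farouk before Vasquez.
Order: Varga, Achebe, Sato, Szabo, Kapoor, Lindqvist, Farouk, Vasquez.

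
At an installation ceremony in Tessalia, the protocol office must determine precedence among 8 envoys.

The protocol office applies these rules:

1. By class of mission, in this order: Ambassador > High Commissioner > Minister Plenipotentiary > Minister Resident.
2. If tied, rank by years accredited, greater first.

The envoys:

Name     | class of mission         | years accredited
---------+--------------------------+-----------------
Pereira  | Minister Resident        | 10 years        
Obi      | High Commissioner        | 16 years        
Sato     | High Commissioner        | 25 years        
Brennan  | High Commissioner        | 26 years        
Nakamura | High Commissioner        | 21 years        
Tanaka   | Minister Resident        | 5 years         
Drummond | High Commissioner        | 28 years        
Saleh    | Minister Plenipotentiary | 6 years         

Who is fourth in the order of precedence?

Nakamura

By class of mission: Drummond, Brennan, Sato, Nakamura and Obi (High Commissioner); then Saleh (Minister Plenipotentiary); then Pereira and Tanaka (Minister Resident).
Among Drummond, Brennan, Sato, Nakamura and Obi, by years accredited (higher first): Drummond (28 years) before Brennan (26 years) before Sato (25 years) before Nakamura (21 years) before Obi (16 years).
Among Pereira and Tanaka, by years accredited (higher first): Pereira (10 years) before Tanaka (5 years).
Order: Drummond, Brennan, Sato, Nakamura, Obi, Saleh, Pereira, Tanaka.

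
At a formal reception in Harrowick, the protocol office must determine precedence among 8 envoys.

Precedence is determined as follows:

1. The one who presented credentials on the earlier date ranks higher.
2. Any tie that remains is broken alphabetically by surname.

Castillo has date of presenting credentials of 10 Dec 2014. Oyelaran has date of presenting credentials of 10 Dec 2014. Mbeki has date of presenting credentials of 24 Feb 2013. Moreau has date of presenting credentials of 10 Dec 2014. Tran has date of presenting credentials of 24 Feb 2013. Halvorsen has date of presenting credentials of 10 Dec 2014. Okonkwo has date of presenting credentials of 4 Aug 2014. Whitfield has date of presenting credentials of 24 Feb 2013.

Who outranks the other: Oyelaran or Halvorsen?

By date of presenting credentials (earlier first): Mbeki, Tran and Whitfield (each 24 Feb 2013); then Okonkwo (4 Aug 2014); then Castillo, Halvorsen, Moreau and Oyelaran (each 10 Dec 2014).
Among Mbeki, Tran and Whitfield, alphabetically by surname: Mbeki before Tran before Whitfield.
Among Castillo, Halvorsen, Moreau and Oyelaran, alphabetically by surname: Castillo before Halvorsen before Moreau before Oyelaran.
So Halvorsen takes precedence.

Halvorsen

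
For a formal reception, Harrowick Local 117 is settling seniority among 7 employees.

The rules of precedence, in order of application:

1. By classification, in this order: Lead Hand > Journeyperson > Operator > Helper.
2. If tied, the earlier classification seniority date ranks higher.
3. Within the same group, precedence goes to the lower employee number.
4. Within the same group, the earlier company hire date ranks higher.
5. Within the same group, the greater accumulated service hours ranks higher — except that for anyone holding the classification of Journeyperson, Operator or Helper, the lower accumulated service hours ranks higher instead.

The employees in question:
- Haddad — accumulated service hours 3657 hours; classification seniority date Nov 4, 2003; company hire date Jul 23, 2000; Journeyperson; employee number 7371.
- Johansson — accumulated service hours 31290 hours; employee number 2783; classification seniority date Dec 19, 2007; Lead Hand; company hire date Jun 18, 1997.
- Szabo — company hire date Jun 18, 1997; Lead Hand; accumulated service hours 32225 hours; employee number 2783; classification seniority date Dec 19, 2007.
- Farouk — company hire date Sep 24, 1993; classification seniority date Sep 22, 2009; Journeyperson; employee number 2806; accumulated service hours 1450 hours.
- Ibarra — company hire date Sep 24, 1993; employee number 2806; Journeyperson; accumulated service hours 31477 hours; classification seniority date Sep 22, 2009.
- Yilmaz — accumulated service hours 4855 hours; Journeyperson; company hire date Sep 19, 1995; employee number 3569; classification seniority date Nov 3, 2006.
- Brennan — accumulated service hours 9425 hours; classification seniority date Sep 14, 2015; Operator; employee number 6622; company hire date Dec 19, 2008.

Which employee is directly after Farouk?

Ibarra

By classification: Szabo and Johansson (Lead Hand); then Haddad, Yilmaz, Farouk and Ibarra (Journeyperson); then Brennan (Operator).
Szabo and Johansson both have classification seniority date Dec 19, 2007, so the next rule applies.
Szabo and Johansson both have employee number 2783, so the next rule applies.
Szabo and Johansson both have company hire date Jun 18, 1997, so the next rule applies.
Among Szabo and Johansson, by accumulated service hours (higher first): Szabo (32225 hours) before Johansson (31290 hours).
Among Haddad, Yilmaz, Farouk and Ibarra, by classification seniority date (earlier first): Haddad (Nov 4, 2003) before Yilmaz (Nov 3, 2006) before Farouk and Ibarra (Sep 22, 2009).
Farouk and Ibarra both have employee number 2806, so the next rule applies.
Farouk and Ibarra both have company hire date Sep 24, 1993, so the next rule applies.
Among Farouk and Ibarra, by accumulated service hours (lower first) (reversed rule for this group): Farouk (1450 hours) before Ibarra (31477 hours).
Order: Szabo, Johansson, Haddad, Yilmaz, Farouk, Ibarra, Brennan.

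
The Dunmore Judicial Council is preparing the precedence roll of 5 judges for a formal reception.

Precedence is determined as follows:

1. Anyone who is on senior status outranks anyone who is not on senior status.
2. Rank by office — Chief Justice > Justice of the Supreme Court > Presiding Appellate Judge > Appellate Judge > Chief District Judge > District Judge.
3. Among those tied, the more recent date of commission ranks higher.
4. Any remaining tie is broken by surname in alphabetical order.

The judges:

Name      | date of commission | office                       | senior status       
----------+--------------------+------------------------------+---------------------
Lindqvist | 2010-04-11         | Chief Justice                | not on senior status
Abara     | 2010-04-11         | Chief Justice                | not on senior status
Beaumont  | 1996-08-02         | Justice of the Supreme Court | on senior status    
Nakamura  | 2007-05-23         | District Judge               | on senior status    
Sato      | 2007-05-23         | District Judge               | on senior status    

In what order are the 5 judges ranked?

By the first rule: Beaumont, Nakamura and Sato (each on senior status); then Abara and Lindqvist (both not on senior status).
Among Beaumont, Nakamura and Sato, by office: Beaumont (Justice of the Supreme Court) before Nakamura and Sato (District Judge).
Nakamura and Sato both have date of commission 2007-05-23, so the next rule applies.
Among Nakamura and Sato, alphabetically by surname: Nakamura before Sato.
Abara and Lindqvist are each Chief Justice, so the next rule applies.
Abara and Lindqvist both have date of commission 2010-04-11, so the next rule applies.
Among Abara and Lindqvist, alphabetically by surname: Abara before Lindqvist.
Full order: Beaumont, Nakamura, Sato, Abara, Lindqvist.

Beaumont, Nakamura, Sato, Abara, Lindqvist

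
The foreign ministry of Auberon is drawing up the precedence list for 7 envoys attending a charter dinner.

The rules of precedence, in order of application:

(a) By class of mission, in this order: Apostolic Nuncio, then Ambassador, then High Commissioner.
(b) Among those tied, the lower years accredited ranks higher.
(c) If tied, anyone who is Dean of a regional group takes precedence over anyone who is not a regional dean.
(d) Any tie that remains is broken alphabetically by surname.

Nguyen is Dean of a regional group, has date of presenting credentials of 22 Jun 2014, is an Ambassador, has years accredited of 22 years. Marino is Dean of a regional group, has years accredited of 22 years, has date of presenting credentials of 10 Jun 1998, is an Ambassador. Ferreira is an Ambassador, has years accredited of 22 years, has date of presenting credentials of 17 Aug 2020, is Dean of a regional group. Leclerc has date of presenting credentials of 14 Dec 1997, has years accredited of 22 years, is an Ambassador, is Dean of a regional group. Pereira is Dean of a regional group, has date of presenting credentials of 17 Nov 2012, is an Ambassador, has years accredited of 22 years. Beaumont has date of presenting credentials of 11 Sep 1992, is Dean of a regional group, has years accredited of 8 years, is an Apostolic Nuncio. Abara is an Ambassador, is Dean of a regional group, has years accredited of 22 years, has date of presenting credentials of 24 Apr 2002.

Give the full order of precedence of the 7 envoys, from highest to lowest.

Beaumont, Abara, Ferreira, Leclerc, Marino, Nguyen, Pereira

By class of mission: Beaumont (Apostolic Nuncio); then Abara, Ferreira, Leclerc, Marino, Nguyen and Pereira (Ambassador).
Abara, Ferreira, Leclerc, Marino, Nguyen and Pereira all have years accredited 22 years, so the next rule applies.
Abara, Ferreira, Leclerc, Marino, Nguyen and Pereira are each Dean of a regional group, so the next rule applies.
Among Abara, Ferreira, Leclerc, Marino, Nguyen and Pereira, alphabetically by surname: Abara before Ferreira before Leclerc before Marino before Nguyen before Pereira.
Full order: Beaumont, Abara, Ferreira, Leclerc, Marino, Nguyen, Pereira.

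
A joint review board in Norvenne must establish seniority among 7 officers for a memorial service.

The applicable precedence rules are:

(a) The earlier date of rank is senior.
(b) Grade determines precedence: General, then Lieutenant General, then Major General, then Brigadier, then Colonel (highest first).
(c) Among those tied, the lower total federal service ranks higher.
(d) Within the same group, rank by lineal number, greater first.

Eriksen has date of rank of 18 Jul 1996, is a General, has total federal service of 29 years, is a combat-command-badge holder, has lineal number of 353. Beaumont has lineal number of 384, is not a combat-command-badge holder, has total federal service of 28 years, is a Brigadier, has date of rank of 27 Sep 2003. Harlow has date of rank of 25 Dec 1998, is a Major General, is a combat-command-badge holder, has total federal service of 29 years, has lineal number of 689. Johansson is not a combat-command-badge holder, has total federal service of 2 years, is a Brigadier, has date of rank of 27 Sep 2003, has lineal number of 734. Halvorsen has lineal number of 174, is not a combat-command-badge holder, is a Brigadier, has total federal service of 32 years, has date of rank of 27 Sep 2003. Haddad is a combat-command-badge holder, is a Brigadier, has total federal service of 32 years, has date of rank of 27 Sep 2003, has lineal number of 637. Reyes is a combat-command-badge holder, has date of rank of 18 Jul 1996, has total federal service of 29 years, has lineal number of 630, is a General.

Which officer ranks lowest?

By date of rank (earlier first): Reyes and Eriksen (both 18 Jul 1996); then Harlow (25 Dec 1998); then Johansson, Beaumont, Haddad and Halvorsen (each 27 Sep 2003).
Reyes and Eriksen are each General, so the next rule applies.
Reyes and Eriksen both have total federal service 29 years, so the next rule applies.
Among Reyes and Eriksen, by lineal number (higher first): Reyes (630) before Eriksen (353).
Johansson, Beaumont, Haddad and Halvorsen are each Brigadier, so the next rule applies.
Among Johansson, Beaumont, Haddad and Halvorsen, by total federal service (lower first): Johansson (2 years) before Beaumont (28 years) before Haddad and Halvorsen (32 years).
Among Haddad and Halvorsen, by lineal number (higher first): Haddad (637) before Halvorsen (174).
Order: Reyes, Eriksen, Harlow, Johansson, Beaumont, Haddad, Halvorsen.

Halvorsen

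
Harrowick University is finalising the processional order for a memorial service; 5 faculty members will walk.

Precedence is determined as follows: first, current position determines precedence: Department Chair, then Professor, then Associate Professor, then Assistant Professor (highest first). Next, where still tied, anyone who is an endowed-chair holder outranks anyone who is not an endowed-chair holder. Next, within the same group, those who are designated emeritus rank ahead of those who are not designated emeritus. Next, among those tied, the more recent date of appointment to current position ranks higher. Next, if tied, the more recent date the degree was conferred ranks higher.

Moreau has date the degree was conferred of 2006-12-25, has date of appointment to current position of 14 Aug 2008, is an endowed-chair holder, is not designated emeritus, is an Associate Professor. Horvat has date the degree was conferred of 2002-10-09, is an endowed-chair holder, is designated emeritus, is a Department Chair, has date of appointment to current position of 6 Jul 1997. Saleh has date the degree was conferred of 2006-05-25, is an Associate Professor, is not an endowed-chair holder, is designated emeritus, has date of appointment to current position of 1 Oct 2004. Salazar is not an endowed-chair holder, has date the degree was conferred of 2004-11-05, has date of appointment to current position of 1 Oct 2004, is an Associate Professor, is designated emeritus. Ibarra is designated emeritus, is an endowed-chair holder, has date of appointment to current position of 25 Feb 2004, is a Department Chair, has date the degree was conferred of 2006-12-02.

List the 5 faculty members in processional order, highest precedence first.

By current position: Ibarra and Horvat (Department Chair); then Moreau, Saleh and Salazar (Associate Professor).
Ibarra and Horvat are each an endowed-chair holder, so the next rule applies.
Ibarra and Horvat are each designated emeritus, so the next rule applies.
Among Ibarra and Horvat, by date of appointment to current position (later first): Ibarra (25 Feb 2004) before Horvat (6 Jul 1997).
Among Moreau, Saleh and Salazar, an endowed-chair holder before not an endowed-chair holder: Moreau (an endowed-chair holder) before Saleh and Salazar (not an endowed-chair holder).
Saleh and Salazar are each designated emeritus, so the next rule applies.
Saleh and Salazar both have date of appointment to current position 1 Oct 2004, so the next rule applies.
Among Saleh and Salazar, by date the degree was conferred (later first): Saleh (2006-05-25) before Salazar (2004-11-05).
Full order: Ibarra, Horvat, Moreau, Saleh, Salazar.

Ibarra, Horvat, Moreau, Saleh, Salazar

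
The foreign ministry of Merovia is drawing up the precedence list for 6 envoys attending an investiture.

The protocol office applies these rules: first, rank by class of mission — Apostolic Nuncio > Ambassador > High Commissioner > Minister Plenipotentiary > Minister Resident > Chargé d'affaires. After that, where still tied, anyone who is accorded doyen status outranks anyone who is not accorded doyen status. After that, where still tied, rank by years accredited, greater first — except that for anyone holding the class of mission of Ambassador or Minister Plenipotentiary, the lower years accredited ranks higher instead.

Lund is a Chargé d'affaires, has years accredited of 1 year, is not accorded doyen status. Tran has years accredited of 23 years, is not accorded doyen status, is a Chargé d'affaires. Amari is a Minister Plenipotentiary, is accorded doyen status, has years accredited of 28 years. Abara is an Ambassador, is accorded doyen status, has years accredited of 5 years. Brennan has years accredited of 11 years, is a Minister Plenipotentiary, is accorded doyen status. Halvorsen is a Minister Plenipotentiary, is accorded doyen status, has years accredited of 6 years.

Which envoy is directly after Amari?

By class of mission: Abara (Ambassador); then Halvorsen, Brennan and Amari (Minister Plenipotentiary); then Tran and Lund (Chargé d'affaires).
Halvorsen, Brennan and Amari are each accorded doyen status, so the next rule applies.
Among Halvorsen, Brennan and Amari, by years accredited (lower first) (reversed rule for this group): Halvorsen (6 years) before Brennan (11 years) before Amari (28 years).
Tran and Lund are each not accorded doyen status, so the next rule applies.
Among Tran and Lund, by years accredited (higher first): Tran (23 years) before Lund (1 year).
Order: Abara, Halvorsen, Brennan, Amari, Tran, Lund.

Tran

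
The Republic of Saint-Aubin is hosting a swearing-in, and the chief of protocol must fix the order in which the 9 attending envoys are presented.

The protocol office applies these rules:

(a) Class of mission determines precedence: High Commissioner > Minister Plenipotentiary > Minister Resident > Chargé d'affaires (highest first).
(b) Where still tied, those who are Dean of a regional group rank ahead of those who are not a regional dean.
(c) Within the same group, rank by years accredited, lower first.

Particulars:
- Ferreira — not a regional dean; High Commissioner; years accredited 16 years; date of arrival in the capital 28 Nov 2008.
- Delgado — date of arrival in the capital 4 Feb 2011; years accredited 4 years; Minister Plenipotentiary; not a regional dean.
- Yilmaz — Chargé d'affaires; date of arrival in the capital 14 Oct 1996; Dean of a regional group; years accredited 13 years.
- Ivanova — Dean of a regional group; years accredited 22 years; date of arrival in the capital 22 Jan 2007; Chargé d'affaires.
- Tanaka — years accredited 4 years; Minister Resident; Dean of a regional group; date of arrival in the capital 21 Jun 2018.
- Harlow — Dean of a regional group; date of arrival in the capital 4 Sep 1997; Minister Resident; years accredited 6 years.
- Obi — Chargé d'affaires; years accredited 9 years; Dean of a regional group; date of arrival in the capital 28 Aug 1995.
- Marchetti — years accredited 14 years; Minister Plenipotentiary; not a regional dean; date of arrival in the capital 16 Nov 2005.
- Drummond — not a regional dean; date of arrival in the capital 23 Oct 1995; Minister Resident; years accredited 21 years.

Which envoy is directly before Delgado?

Ferreira

By class of mission: Ferreira (High Commissioner); then Delgado and Marchetti (Minister Plenipotentiary); then Tanaka, Harlow and Drummond (Minister Resident); then Obi, Yilmaz and Ivanova (Chargé d'affaires).
Delgado and Marchetti are each not a regional dean, so the next rule applies.
Among Delgado and Marchetti, by years accredited (lower first): Delgado (4 years) before Marchetti (14 years).
Among Tanaka, Harlow and Drummond, Dean of a regional group before not a regional dean: Tanaka and Harlow (Dean of a regional group) before Drummond (not a regional dean).
Among Tanaka and Harlow, by years accredited (lower first): Tanaka (4 years) before Harlow (6 years).
Obi, Yilmaz and Ivanova are each Dean of a regional group, so the next rule applies.
Among Obi, Yilmaz and Ivanova, by years accredited (lower first): Obi (9 years) before Yilmaz (13 years) before Ivanova (22 years).
Order: Ferreira, Delgado, Marchetti, Tanaka, Harlow, Drummond, Obi, Yilmaz, Ivanova.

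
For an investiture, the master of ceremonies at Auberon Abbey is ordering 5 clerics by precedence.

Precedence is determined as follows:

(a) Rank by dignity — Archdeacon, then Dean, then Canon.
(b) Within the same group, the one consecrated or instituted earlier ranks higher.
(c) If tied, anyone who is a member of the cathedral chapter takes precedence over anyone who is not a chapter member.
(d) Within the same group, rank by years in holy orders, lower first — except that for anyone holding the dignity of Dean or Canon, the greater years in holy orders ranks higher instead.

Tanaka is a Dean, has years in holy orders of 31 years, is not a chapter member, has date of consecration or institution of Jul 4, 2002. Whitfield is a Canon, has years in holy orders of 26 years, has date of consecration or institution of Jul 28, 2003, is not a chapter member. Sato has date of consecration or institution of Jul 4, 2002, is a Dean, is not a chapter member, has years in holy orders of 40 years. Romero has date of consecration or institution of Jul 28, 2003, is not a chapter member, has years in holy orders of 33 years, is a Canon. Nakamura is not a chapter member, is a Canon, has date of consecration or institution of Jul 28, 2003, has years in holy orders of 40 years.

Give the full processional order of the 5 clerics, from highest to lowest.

Sato, Tanaka, Nakamura, Romero, Whitfield

By dignity: Sato and Tanaka (Dean); then Nakamura, Romero and Whitfield (Canon).
Sato and Tanaka both have date of consecration or institution Jul 4, 2002, so the next rule applies.
Sato and Tanaka are each not a chapter member, so the next rule applies.
Among Sato and Tanaka, by years in holy orders (higher first) (reversed rule for this group): Sato (40 years) before Tanaka (31 years).
Nakamura, Romero and Whitfield all have date of consecration or institution Jul 28, 2003, so the next rule applies.
Nakamura, Romero and Whitfield are each not a chapter member, so the next rule applies.
Among Nakamura, Romero and Whitfield, by years in holy orders (higher first) (reversed rule for this group): Nakamura (40 years) before Romero (33 years) before Whitfield (26 years).
Full order: Sato, Tanaka, Nakamura, Romero, Whitfield.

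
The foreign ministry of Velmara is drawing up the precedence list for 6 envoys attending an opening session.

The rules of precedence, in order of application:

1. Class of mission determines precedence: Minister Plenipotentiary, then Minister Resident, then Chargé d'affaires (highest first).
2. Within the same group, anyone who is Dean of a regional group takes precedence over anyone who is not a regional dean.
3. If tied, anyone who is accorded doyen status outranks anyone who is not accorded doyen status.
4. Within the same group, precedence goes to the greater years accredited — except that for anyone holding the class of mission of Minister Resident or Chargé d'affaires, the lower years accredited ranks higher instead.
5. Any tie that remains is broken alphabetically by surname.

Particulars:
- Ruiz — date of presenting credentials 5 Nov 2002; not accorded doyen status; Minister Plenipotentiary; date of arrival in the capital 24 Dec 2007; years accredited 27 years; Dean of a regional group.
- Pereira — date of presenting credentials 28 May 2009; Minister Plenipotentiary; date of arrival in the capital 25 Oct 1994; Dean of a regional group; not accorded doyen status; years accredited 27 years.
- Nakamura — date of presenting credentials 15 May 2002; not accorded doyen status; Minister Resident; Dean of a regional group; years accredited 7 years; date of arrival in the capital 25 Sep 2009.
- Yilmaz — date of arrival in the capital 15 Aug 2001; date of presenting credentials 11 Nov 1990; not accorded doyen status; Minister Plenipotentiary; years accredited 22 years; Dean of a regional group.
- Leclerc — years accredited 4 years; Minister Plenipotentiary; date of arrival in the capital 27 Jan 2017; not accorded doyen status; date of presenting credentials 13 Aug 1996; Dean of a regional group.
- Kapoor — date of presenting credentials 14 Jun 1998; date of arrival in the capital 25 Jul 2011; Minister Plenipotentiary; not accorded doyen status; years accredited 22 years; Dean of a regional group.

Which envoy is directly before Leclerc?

By class of mission: Pereira, Ruiz, Kapoor, Yilmaz and Leclerc (Minister Plenipotentiary); then Nakamura (Minister Resident).
Pereira, Ruiz, Kapoor, Yilmaz and Leclerc are each Dean of a regional group, so the next rule applies.
Pereira, Ruiz, Kapoor, Yilmaz and Leclerc are each not accorded doyen status, so the next rule applies.
Among Pereira, Ruiz, Kapoor, Yilmaz and Leclerc, by years accredited (higher first): Pereira and Ruiz (27 years) before Kapoor and Yilmaz (22 years) before Leclerc (4 years).
Among Pereira and Ruiz, alphabetically by surname: Pereira before Ruiz.
Among Kapoor and Yilmaz, alphabetically by surname: Kapoor before Yilmaz.
Order: Pereira, Ruiz, Kapoor, Yilmaz, Leclerc, Nakamura.

Yilmaz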